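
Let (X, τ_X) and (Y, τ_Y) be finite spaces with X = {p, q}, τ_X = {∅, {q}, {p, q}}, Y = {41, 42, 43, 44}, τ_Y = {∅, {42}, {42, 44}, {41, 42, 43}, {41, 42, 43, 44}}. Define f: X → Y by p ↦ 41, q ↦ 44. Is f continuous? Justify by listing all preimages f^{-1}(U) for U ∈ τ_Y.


f is NOT continuous.

Compute f^{-1}(U) for each U ∈ τ_Y:
  U = ∅: f^{-1}(U) = ∅ ∈ τ_X ✓.
  U = {42}: f^{-1}(U) = ∅ ∈ τ_X ✓.
  U = {42, 44}: f^{-1}(U) = {q} ∈ τ_X ✓.
  U = {41, 42, 43}: f^{-1}(U) = {p} ∉ τ_X ✗.
  U = {41, 42, 43, 44}: f^{-1}(U) = {p, q} ∈ τ_X ✓.
Found U = {41, 42, 43} with f^{-1}(U) = {p} not in τ_X. Therefore f is NOT continuous.


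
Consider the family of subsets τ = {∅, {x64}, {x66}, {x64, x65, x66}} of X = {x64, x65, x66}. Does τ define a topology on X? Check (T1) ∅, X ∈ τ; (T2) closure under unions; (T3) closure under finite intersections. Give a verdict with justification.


τ is NOT a topology on X.

Axiom (T1): ∅ ∈ τ? Yes; X ∈ τ? Yes.
Axiom (T2/T3): check pairwise unions and intersections of members of τ.
Counterexample for (T2): {x64} ∪ {x66} = {x64, x66} ∉ τ. Therefore τ is NOT a topology.


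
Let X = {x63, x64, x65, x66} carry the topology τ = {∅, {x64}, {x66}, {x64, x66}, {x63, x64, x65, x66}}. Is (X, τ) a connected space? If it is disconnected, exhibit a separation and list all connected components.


(X, τ) is connected.

Find clopen sets (U ∈ τ with X ∖ U ∈ τ):
  U = ∅, X ∖ U = {x63, x64, x65, x66} — both open, so U is clopen.
  U = {x63, x64, x65, x66}, X ∖ U = ∅ — both open, so U is clopen.
Only trivial clopens (∅ and X) exist, so (X, τ) is connected.
Compute connected components by grouping points that agree on all clopens:
  component: {x63, x64, x65, x66}


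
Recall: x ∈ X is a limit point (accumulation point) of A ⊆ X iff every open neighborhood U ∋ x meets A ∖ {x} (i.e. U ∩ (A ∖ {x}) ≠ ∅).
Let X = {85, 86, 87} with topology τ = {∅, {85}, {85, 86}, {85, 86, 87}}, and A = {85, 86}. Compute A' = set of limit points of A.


A' = {86, 87}

For each x ∈ X, list the open sets U ∈ τ with x ∈ U, then check whether U ∩ (A ∖ {x}) ≠ ∅ for every such U.
  x = 85: open {85} ∋ x has {85} ∩ (A ∖ {85}) = ∅, so x is NOT a limit point.
  x = 86: opens ∋ x are {85, 86}, {85, 86, 87}; each meets A ∖ {86}, so x IS a limit point.
  x = 87: opens ∋ x are {85, 86, 87}; each meets A ∖ {87}, so x IS a limit point.
Collecting: A' = {86, 87}.


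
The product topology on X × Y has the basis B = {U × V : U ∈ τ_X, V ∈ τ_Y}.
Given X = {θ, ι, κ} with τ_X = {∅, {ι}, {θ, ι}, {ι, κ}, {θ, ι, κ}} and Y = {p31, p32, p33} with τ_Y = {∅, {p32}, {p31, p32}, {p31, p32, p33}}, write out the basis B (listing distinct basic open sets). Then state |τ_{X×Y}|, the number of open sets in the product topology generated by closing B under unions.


Basis B = {∅ × ∅, {ι} × {p32}, {θ, ι} × {p32}, {ι} × {p31, p32}, {ι, κ} × {p32}, {θ, ι, κ} × {p32}, {ι} × {p31, p32, p33}, {θ, ι} × {p31, p32}, {ι, κ} × {p31, p32}, {θ, ι} × {p31, p32, p33}, {θ, ι, κ} × {p31, p32}, {ι, κ} × {p31, p32, p33}, {θ, ι, κ} × {p31, p32, p33}}; |τ_{X×Y}| = 30.

Enumerate products U × V with U ∈ τ_X, V ∈ τ_Y (deduplicated):
  ∅ × ∅ = {} (∅)
  {ι} × {p32} = {(ι,p32)}
  {θ, ι} × {p32} = {(θ,p32), (ι,p32)}
  {ι} × {p31, p32} = {(ι,p31), (ι,p32)}
  {ι, κ} × {p32} = {(ι,p32), (κ,p32)}
  {θ, ι, κ} × {p32} = {(θ,p32), (ι,p32), (κ,p32)}
  {ι} × {p31, p32, p33} = {(ι,p31), (ι,p32), (ι,p33)}
  {θ, ι} × {p31, p32} = {(θ,p31), (θ,p32), (ι,p31), (ι,p32)}
  {ι, κ} × {p31, p32} = {(ι,p31), (ι,p32), (κ,p31), (κ,p32)}
  {θ, ι} × {p31, p32, p33} = {(θ,p31), (θ,p32), (θ,p33), (ι,p31), (ι,p32), (ι,p33)}
  {θ, ι, κ} × {p31, p32} = {(θ,p31), (θ,p32), (ι,p31), (ι,p32), (κ,p31), (κ,p32)}
  {ι, κ} × {p31, p32, p33} = {(ι,p31), (ι,p32), (ι,p33), (κ,p31), (κ,p32), (κ,p33)}
  {θ, ι, κ} × {p31, p32, p33} = {(θ,p31), (θ,p32), (θ,p33), (ι,p31), (ι,p32), (ι,p33), (κ,p31), (κ,p32), (κ,p33)}
These 13 distinct sets form the basis B.
Close under arbitrary unions to get τ_{X×Y}; counting gives |τ_{X×Y}| = 30.


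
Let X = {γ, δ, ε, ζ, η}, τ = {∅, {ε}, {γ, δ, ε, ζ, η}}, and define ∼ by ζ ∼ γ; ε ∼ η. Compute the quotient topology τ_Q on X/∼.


X/∼ = {[γ=ζ], [δ], [ε=η]}; |τ_Q| = 2.

Equivalence classes: [γ=ζ], [δ], [ε=η].
Quotient map π: X → X/∼ sends γ ↦ [γ=ζ], δ ↦ [δ], ε ↦ [ε=η], ζ ↦ [γ=ζ], η ↦ [ε=η].
For each subset V ⊆ X/∼, compute π^{-1}(V) ⊆ X and check whether π^{-1}(V) ∈ τ. V is open in τ_Q iff π^{-1}(V) ∈ τ.
  V = {}: π^{-1}(V) = ∅ ∈ τ ✓.
  V = {[γ=ζ]}: π^{-1}(V) = {γ, ζ} ∉ τ ✗.
  V = {[δ]}: π^{-1}(V) = {δ} ∉ τ ✗.
  V = {[γ=ζ], [δ]}: π^{-1}(V) = {γ, δ, ζ} ∉ τ ✗.
  V = {[ε=η]}: π^{-1}(V) = {ε, η} ∉ τ ✗.
  V = {[γ=ζ], [ε=η]}: π^{-1}(V) = {γ, ε, ζ, η} ∉ τ ✗.
  V = {[δ], [ε=η]}: π^{-1}(V) = {δ, ε, η} ∉ τ ✗.
  V = {[γ=ζ], [δ], [ε=η]}: π^{-1}(V) = {γ, δ, ε, ζ, η} ∈ τ ✓.
Open sets in the quotient: τ_Q = {{}, {[γ=ζ], [δ], [ε=η]}} (2 elements).


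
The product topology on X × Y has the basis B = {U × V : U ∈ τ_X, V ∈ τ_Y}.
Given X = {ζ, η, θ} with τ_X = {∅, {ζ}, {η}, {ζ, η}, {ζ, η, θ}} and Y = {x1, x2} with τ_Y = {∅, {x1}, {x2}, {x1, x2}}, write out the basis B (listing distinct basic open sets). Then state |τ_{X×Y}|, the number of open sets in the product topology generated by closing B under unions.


Basis B = {∅ × ∅, {ζ} × {x1}, {ζ} × {x2}, {η} × {x1}, {η} × {x2}, {ζ} × {x1, x2}, {ζ, η} × {x1}, {ζ, η} × {x2}, {η} × {x1, x2}, {ζ, η, θ} × {x1}, {ζ, η, θ} × {x2}, {ζ, η} × {x1, x2}, {ζ, η, θ} × {x1, x2}}; |τ_{X×Y}| = 25.

Enumerate products U × V with U ∈ τ_X, V ∈ τ_Y (deduplicated):
  ∅ × ∅ = {} (∅)
  {ζ} × {x1} = {(ζ,x1)}
  {ζ} × {x2} = {(ζ,x2)}
  {η} × {x1} = {(η,x1)}
  {η} × {x2} = {(η,x2)}
  {ζ} × {x1, x2} = {(ζ,x1), (ζ,x2)}
  {ζ, η} × {x1} = {(ζ,x1), (η,x1)}
  {ζ, η} × {x2} = {(ζ,x2), (η,x2)}
  {η} × {x1, x2} = {(η,x1), (η,x2)}
  {ζ, η, θ} × {x1} = {(ζ,x1), (η,x1), (θ,x1)}
  {ζ, η, θ} × {x2} = {(ζ,x2), (η,x2), (θ,x2)}
  {ζ, η} × {x1, x2} = {(ζ,x1), (ζ,x2), (η,x1), (η,x2)}
  {ζ, η, θ} × {x1, x2} = {(ζ,x1), (ζ,x2), (η,x1), (η,x2), (θ,x1), (θ,x2)}
These 13 distinct sets form the basis B.
Close under arbitrary unions to get τ_{X×Y}; counting gives |τ_{X×Y}| = 25.


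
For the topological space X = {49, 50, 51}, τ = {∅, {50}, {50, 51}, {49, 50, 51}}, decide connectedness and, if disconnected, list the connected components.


(X, τ) is connected.

Find clopen sets (U ∈ τ with X ∖ U ∈ τ):
  U = ∅, X ∖ U = {49, 50, 51} — both open, so U is clopen.
  U = {49, 50, 51}, X ∖ U = ∅ — both open, so U is clopen.
Only trivial clopens (∅ and X) exist, so (X, τ) is connected.
Compute connected components by grouping points that agree on all clopens:
  component: {49, 50, 51}


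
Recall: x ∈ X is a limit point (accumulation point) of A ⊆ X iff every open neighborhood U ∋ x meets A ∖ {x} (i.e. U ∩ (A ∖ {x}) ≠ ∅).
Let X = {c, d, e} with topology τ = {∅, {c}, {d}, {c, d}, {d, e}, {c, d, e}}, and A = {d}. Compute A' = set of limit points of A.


A' = {e}

For each x ∈ X, list the open sets U ∈ τ with x ∈ U, then check whether U ∩ (A ∖ {x}) ≠ ∅ for every such U.
  x = c: open {c} ∋ x has {c} ∩ (A ∖ {c}) = ∅, so x is NOT a limit point.
  x = d: open {d} ∋ x has {d} ∩ (A ∖ {d}) = ∅, so x is NOT a limit point.
  x = e: opens ∋ x are {d, e}, {c, d, e}; each meets A ∖ {e}, so x IS a limit point.
Collecting: A' = {e}.


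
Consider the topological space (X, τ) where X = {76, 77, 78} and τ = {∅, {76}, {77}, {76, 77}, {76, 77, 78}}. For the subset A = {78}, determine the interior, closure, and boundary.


int(A) = ∅, cl(A) = {78}, ∂A = {78}.

Closed sets in (X, τ) are complements of opens:
  closed(X, τ) = {∅, {78}, {76, 78}, {77, 78}, {76, 77, 78}}.
int(A) = ⋃ {U ∈ τ : U ⊆ A}. Opens contained in A: ∅.
Taking the union of these: int(A) = ∅.
cl(A) = ⋂ {C closed : A ⊆ C}. Closed sets containing A: {78}, {76, 78}, {77, 78}, {76, 77, 78}.
Intersecting these: cl(A) = {78}.
∂A = cl(A) ∖ int(A) = {78} ∖ ∅ = {78}.


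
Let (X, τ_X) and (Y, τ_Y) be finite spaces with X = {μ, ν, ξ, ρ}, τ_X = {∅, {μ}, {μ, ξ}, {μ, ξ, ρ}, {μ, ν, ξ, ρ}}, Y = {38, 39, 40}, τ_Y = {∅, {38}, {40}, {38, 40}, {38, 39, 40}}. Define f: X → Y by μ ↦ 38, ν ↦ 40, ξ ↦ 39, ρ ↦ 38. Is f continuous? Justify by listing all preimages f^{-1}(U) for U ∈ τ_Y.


f is NOT continuous.

Compute f^{-1}(U) for each U ∈ τ_Y:
  U = ∅: f^{-1}(U) = ∅ ∈ τ_X ✓.
  U = {38}: f^{-1}(U) = {μ, ρ} ∉ τ_X ✗.
  U = {40}: f^{-1}(U) = {ν} ∉ τ_X ✗.
  U = {38, 40}: f^{-1}(U) = {μ, ν, ρ} ∉ τ_X ✗.
  U = {38, 39, 40}: f^{-1}(U) = {μ, ν, ξ, ρ} ∈ τ_X ✓.
Found U = {38} with f^{-1}(U) = {μ, ρ} not in τ_X. Therefore f is NOT continuous.


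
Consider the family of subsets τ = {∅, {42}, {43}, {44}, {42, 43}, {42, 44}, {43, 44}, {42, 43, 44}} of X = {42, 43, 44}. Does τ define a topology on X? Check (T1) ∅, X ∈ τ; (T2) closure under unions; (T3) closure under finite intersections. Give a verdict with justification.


τ IS a topology on X.

Axiom (T1): ∅ ∈ τ? Yes; X ∈ τ? Yes.
Axiom (T2/T3): check pairwise unions and intersections of members of τ.
All pairwise intersections and unions checked — each lies in τ. Therefore τ satisfies (T1), (T2), (T3): it IS a topology on X.


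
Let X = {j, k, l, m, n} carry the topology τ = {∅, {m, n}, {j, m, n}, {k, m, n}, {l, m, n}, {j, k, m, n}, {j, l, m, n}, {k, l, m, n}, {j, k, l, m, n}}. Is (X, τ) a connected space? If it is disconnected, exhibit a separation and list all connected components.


(X, τ) is connected.

Find clopen sets (U ∈ τ with X ∖ U ∈ τ):
  U = ∅, X ∖ U = {j, k, l, m, n} — both open, so U is clopen.
  U = {j, k, l, m, n}, X ∖ U = ∅ — both open, so U is clopen.
Only trivial clopens (∅ and X) exist, so (X, τ) is connected.
Compute connected components by grouping points that agree on all clopens:
  component: {j, k, l, m, n}


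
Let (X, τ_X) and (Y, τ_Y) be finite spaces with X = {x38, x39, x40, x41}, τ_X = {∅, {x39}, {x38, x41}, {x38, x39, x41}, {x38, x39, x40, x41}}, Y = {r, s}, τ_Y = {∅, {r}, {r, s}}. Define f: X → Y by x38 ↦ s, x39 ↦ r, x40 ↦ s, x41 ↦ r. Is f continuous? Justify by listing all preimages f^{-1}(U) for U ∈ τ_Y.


f is NOT continuous.

Compute f^{-1}(U) for each U ∈ τ_Y:
  U = ∅: f^{-1}(U) = ∅ ∈ τ_X ✓.
  U = {r}: f^{-1}(U) = {x39, x41} ∉ τ_X ✗.
  U = {r, s}: f^{-1}(U) = {x38, x39, x40, x41} ∈ τ_X ✓.
Found U = {r} with f^{-1}(U) = {x39, x41} not in τ_X. Therefore f is NOT continuous.


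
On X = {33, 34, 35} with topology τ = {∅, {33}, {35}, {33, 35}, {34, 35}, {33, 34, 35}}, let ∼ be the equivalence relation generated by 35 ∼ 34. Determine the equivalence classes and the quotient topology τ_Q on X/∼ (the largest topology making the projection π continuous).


X/∼ = {[33], [34=35]}; |τ_Q| = 4.

Equivalence classes: [33], [34=35].
Quotient map π: X → X/∼ sends 33 ↦ [33], 34 ↦ [34=35], 35 ↦ [34=35].
For each subset V ⊆ X/∼, compute π^{-1}(V) ⊆ X and check whether π^{-1}(V) ∈ τ. V is open in τ_Q iff π^{-1}(V) ∈ τ.
  V = {}: π^{-1}(V) = ∅ ∈ τ ✓.
  V = {[33]}: π^{-1}(V) = {33} ∈ τ ✓.
  V = {[34=35]}: π^{-1}(V) = {34, 35} ∈ τ ✓.
  V = {[33], [34=35]}: π^{-1}(V) = {33, 34, 35} ∈ τ ✓.
Open sets in the quotient: τ_Q = {{}, {[33]}, {[34=35]}, {[33], [34=35]}} (4 elements).


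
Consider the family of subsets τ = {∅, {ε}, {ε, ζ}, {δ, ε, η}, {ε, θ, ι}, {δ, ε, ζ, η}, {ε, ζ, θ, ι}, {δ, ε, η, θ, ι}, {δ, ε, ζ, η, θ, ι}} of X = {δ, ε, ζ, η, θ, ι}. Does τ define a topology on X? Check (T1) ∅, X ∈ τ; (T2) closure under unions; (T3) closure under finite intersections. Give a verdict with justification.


τ IS a topology on X.

Axiom (T1): ∅ ∈ τ? Yes; X ∈ τ? Yes.
Axiom (T2/T3): check pairwise unions and intersections of members of τ.
All pairwise intersections and unions checked — each lies in τ. Therefore τ satisfies (T1), (T2), (T3): it IS a topology on X.


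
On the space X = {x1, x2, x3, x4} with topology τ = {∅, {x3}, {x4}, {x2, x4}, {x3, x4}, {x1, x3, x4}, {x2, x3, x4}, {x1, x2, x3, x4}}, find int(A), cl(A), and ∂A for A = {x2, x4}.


int(A) = {x2, x4}, cl(A) = {x1, x2, x4}, ∂A = {x1}.

Closed sets in (X, τ) are complements of opens:
  closed(X, τ) = {∅, {x1}, {x2}, {x1, x2}, {x1, x3}, {x1, x2, x3}, {x1, x2, x4}, {x1, x2, x3, x4}}.
int(A) = ⋃ {U ∈ τ : U ⊆ A}. Opens contained in A: ∅, {x4}, {x2, x4}.
Taking the union of these: int(A) = {x2, x4}.
cl(A) = ⋂ {C closed : A ⊆ C}. Closed sets containing A: {x1, x2, x4}, {x1, x2, x3, x4}.
Intersecting these: cl(A) = {x1, x2, x4}.
∂A = cl(A) ∖ int(A) = {x1, x2, x4} ∖ {x2, x4} = {x1}.


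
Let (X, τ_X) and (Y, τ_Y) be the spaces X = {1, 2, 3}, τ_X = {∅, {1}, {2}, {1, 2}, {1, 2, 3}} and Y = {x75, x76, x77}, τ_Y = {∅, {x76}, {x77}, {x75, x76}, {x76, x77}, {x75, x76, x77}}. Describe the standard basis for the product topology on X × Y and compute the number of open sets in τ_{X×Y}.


Basis B = {∅ × ∅, {1} × {x76}, {1} × {x77}, {2} × {x76}, {2} × {x77}, {1} × {x75, x76}, {1} × {x76, x77}, {1, 2} × {x76}, {1, 2} × {x77}, {2} × {x75, x76}, {2} × {x76, x77}, {1} × {x75, x76, x77}, {1, 2, 3} × {x76}, {1, 2, 3} × {x77}, {2} × {x75, x76, x77}, {1, 2} × {x75, x76}, {1, 2} × {x76, x77}, {1, 2} × {x75, x76, x77}, {1, 2, 3} × {x75, x76}, {1, 2, 3} × {x76, x77}, {1, 2, 3} × {x75, x76, x77}}; |τ_{X×Y}| = 70.

Enumerate products U × V with U ∈ τ_X, V ∈ τ_Y (deduplicated):
  ∅ × ∅ = {} (∅)
  {1} × {x76} = {(1,x76)}
  {1} × {x77} = {(1,x77)}
  {2} × {x76} = {(2,x76)}
  {2} × {x77} = {(2,x77)}
  {1} × {x75, x76} = {(1,x75), (1,x76)}
  {1} × {x76, x77} = {(1,x76), (1,x77)}
  {1, 2} × {x76} = {(1,x76), (2,x76)}
  {1, 2} × {x77} = {(1,x77), (2,x77)}
  {2} × {x75, x76} = {(2,x75), (2,x76)}
  {2} × {x76, x77} = {(2,x76), (2,x77)}
  {1} × {x75, x76, x77} = {(1,x75), (1,x76), (1,x77)}
  {1, 2, 3} × {x76} = {(1,x76), (2,x76), (3,x76)}
  {1, 2, 3} × {x77} = {(1,x77), (2,x77), (3,x77)}
  {2} × {x75, x76, x77} = {(2,x75), (2,x76), (2,x77)}
  {1, 2} × {x75, x76} = {(1,x75), (1,x76), (2,x75), (2,x76)}
  {1, 2} × {x76, x77} = {(1,x76), (1,x77), (2,x76), (2,x77)}
  {1, 2} × {x75, x76, x77} = {(1,x75), (1,x76), (1,x77), (2,x75), (2,x76), (2,x77)}
  {1, 2, 3} × {x75, x76} = {(1,x75), (1,x76), (2,x75), (2,x76), (3,x75), (3,x76)}
  {1, 2, 3} × {x76, x77} = {(1,x76), (1,x77), (2,x76), (2,x77), (3,x76), (3,x77)}
  {1, 2, 3} × {x75, x76, x77} = {(1,x75), (1,x76), (1,x77), (2,x75), (2,x76), (2,x77), (3,x75), (3,x76), (3,x77)}
These 21 distinct sets form the basis B.
Close under arbitrary unions to get τ_{X×Y}; counting gives |τ_{X×Y}| = 70.


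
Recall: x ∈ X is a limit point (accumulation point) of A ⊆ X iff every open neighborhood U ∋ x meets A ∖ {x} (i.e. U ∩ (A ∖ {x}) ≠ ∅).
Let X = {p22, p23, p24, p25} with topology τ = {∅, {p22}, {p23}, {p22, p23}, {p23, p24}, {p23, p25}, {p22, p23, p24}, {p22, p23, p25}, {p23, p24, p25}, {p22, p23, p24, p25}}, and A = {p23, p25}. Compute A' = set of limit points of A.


A' = {p24, p25}

For each x ∈ X, list the open sets U ∈ τ with x ∈ U, then check whether U ∩ (A ∖ {x}) ≠ ∅ for every such U.
  x = p22: open {p22} ∋ x has {p22} ∩ (A ∖ {p22}) = ∅, so x is NOT a limit point.
  x = p23: open {p23} ∋ x has {p23} ∩ (A ∖ {p23}) = ∅, so x is NOT a limit point.
  x = p24: opens ∋ x are {p23, p24}, {p22, p23, p24}, {p23, p24, p25}, {p22, p23, p24, p25}; each meets A ∖ {p24}, so x IS a limit point.
  x = p25: opens ∋ x are {p23, p25}, {p22, p23, p25}, {p23, p24, p25}, {p22, p23, p24, p25}; each meets A ∖ {p25}, so x IS a limit point.
Collecting: A' = {p24, p25}.


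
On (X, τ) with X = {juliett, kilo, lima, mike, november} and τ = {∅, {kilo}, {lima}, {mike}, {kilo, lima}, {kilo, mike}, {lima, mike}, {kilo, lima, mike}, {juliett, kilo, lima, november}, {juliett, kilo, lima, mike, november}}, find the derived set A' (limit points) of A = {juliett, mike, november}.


A' = {juliett, november}

For each x ∈ X, list the open sets U ∈ τ with x ∈ U, then check whether U ∩ (A ∖ {x}) ≠ ∅ for every such U.
  x = juliett: opens ∋ x are {juliett, kilo, lima, november}, {juliett, kilo, lima, mike, november}; each meets A ∖ {juliett}, so x IS a limit point.
  x = kilo: open {kilo} ∋ x has {kilo} ∩ (A ∖ {kilo}) = ∅, so x is NOT a limit point.
  x = lima: open {lima} ∋ x has {lima} ∩ (A ∖ {lima}) = ∅, so x is NOT a limit point.
  x = mike: open {mike} ∋ x has {mike} ∩ (A ∖ {mike}) = ∅, so x is NOT a limit point.
  x = november: opens ∋ x are {juliett, kilo, lima, november}, {juliett, kilo, lima, mike, november}; each meets A ∖ {november}, so x IS a limit point.
Collecting: A' = {juliett, november}.


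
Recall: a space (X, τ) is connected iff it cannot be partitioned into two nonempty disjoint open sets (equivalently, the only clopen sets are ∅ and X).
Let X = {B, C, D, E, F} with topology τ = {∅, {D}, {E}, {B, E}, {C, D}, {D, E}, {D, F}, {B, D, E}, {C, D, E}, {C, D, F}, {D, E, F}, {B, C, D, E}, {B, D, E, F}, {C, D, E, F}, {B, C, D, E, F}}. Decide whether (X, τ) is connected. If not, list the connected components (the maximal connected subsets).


(X, τ) is disconnected; components = [{B, E}, {C, D, F}].

Find clopen sets (U ∈ τ with X ∖ U ∈ τ):
  U = ∅, X ∖ U = {B, C, D, E, F} — both open, so U is clopen.
  U = {B, E}, X ∖ U = {C, D, F} — both open, so U is clopen.
  U = {C, D, F}, X ∖ U = {B, E} — both open, so U is clopen.
  U = {B, C, D, E, F}, X ∖ U = ∅ — both open, so U is clopen.
Nontrivial clopen(s) exist: e.g. {C, D, F}. So (X, τ) is disconnected.
Compute connected components by grouping points that agree on all clopens:
  component: {B, E}
  component: {C, D, F}


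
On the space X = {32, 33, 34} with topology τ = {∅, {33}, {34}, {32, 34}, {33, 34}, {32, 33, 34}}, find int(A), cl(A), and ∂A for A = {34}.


int(A) = {34}, cl(A) = {32, 34}, ∂A = {32}.

Closed sets in (X, τ) are complements of opens:
  closed(X, τ) = {∅, {32}, {33}, {32, 33}, {32, 34}, {32, 33, 34}}.
int(A) = ⋃ {U ∈ τ : U ⊆ A}. Opens contained in A: ∅, {34}.
Taking the union of these: int(A) = {34}.
cl(A) = ⋂ {C closed : A ⊆ C}. Closed sets containing A: {32, 34}, {32, 33, 34}.
Intersecting these: cl(A) = {32, 34}.
∂A = cl(A) ∖ int(A) = {32, 34} ∖ {34} = {32}.


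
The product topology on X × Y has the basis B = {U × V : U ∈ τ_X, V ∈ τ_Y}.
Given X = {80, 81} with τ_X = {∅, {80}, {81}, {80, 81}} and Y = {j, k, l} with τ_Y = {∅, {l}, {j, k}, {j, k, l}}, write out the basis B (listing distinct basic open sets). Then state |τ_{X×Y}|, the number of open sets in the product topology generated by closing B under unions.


Basis B = {∅ × ∅, {80} × {l}, {81} × {l}, {80} × {j, k}, {80, 81} × {l}, {81} × {j, k}, {80} × {j, k, l}, {81} × {j, k, l}, {80, 81} × {j, k}, {80, 81} × {j, k, l}}; |τ_{X×Y}| = 16.

Enumerate products U × V with U ∈ τ_X, V ∈ τ_Y (deduplicated):
  ∅ × ∅ = {} (∅)
  {80} × {l} = {(80,l)}
  {81} × {l} = {(81,l)}
  {80} × {j, k} = {(80,j), (80,k)}
  {80, 81} × {l} = {(80,l), (81,l)}
  {81} × {j, k} = {(81,j), (81,k)}
  {80} × {j, k, l} = {(80,j), (80,k), (80,l)}
  {81} × {j, k, l} = {(81,j), (81,k), (81,l)}
  {80, 81} × {j, k} = {(80,j), (80,k), (81,j), (81,k)}
  {80, 81} × {j, k, l} = {(80,j), (80,k), (80,l), (81,j), (81,k), (81,l)}
These 10 distinct sets form the basis B.
Close under arbitrary unions to get τ_{X×Y}; counting gives |τ_{X×Y}| = 16.


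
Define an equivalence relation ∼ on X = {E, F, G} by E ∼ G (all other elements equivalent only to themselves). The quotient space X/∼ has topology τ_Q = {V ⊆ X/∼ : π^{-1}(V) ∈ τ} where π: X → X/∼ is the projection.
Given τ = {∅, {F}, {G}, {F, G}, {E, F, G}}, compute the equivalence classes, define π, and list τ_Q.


X/∼ = {[E=G], [F]}; |τ_Q| = 3.

Equivalence classes: [E=G], [F].
Quotient map π: X → X/∼ sends E ↦ [E=G], F ↦ [F], G ↦ [E=G].
For each subset V ⊆ X/∼, compute π^{-1}(V) ⊆ X and check whether π^{-1}(V) ∈ τ. V is open in τ_Q iff π^{-1}(V) ∈ τ.
  V = {}: π^{-1}(V) = ∅ ∈ τ ✓.
  V = {[E=G]}: π^{-1}(V) = {E, G} ∉ τ ✗.
  V = {[F]}: π^{-1}(V) = {F} ∈ τ ✓.
  V = {[E=G], [F]}: π^{-1}(V) = {E, F, G} ∈ τ ✓.
Open sets in the quotient: τ_Q = {{}, {[F]}, {[E=G], [F]}} (3 elements).


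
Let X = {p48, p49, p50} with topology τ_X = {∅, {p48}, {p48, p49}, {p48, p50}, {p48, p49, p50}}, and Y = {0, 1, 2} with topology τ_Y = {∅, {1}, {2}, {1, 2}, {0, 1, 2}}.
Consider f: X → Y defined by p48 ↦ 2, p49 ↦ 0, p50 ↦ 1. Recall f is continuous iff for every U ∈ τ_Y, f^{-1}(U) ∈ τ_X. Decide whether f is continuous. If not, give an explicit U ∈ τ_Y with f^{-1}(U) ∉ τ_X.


f is NOT continuous.

Compute f^{-1}(U) for each U ∈ τ_Y:
  U = ∅: f^{-1}(U) = ∅ ∈ τ_X ✓.
  U = {1}: f^{-1}(U) = {p50} ∉ τ_X ✗.
  U = {2}: f^{-1}(U) = {p48} ∈ τ_X ✓.
  U = {1, 2}: f^{-1}(U) = {p48, p50} ∈ τ_X ✓.
  U = {0, 1, 2}: f^{-1}(U) = {p48, p49, p50} ∈ τ_X ✓.
Found U = {1} with f^{-1}(U) = {p50} not in τ_X. Therefore f is NOT continuous.


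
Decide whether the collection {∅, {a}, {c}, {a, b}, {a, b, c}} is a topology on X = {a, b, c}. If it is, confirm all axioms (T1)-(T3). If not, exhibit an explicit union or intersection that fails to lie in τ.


τ is NOT a topology on X.

Axiom (T1): ∅ ∈ τ? Yes; X ∈ τ? Yes.
Axiom (T2/T3): check pairwise unions and intersections of members of τ.
Counterexample for (T2): {a} ∪ {c} = {a, c} ∉ τ. Therefore τ is NOT a topology.


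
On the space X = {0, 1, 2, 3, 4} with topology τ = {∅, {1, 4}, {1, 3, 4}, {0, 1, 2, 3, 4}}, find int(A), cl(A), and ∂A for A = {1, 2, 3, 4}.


int(A) = {1, 3, 4}, cl(A) = {0, 1, 2, 3, 4}, ∂A = {0, 2}.

Closed sets in (X, τ) are complements of opens:
  closed(X, τ) = {∅, {0, 2}, {0, 2, 3}, {0, 1, 2, 3, 4}}.
int(A) = ⋃ {U ∈ τ : U ⊆ A}. Opens contained in A: ∅, {1, 4}, {1, 3, 4}.
Taking the union of these: int(A) = {1, 3, 4}.
cl(A) = ⋂ {C closed : A ⊆ C}. Closed sets containing A: {0, 1, 2, 3, 4}.
Intersecting these: cl(A) = {0, 1, 2, 3, 4}.
∂A = cl(A) ∖ int(A) = {0, 1, 2, 3, 4} ∖ {1, 3, 4} = {0, 2}.


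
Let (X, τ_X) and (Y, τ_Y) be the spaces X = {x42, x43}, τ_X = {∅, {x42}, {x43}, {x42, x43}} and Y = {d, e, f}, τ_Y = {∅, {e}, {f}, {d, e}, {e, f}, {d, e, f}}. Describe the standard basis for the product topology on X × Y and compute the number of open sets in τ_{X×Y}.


Basis B = {∅ × ∅, {x42} × {e}, {x42} × {f}, {x43} × {e}, {x43} × {f}, {x42} × {d, e}, {x42} × {e, f}, {x42, x43} × {e}, {x42, x43} × {f}, {x43} × {d, e}, {x43} × {e, f}, {x42} × {d, e, f}, {x43} × {d, e, f}, {x42, x43} × {d, e}, {x42, x43} × {e, f}, {x42, x43} × {d, e, f}}; |τ_{X×Y}| = 36.

Enumerate products U × V with U ∈ τ_X, V ∈ τ_Y (deduplicated):
  ∅ × ∅ = {} (∅)
  {x42} × {e} = {(x42,e)}
  {x42} × {f} = {(x42,f)}
  {x43} × {e} = {(x43,e)}
  {x43} × {f} = {(x43,f)}
  {x42} × {d, e} = {(x42,d), (x42,e)}
  {x42} × {e, f} = {(x42,e), (x42,f)}
  {x42, x43} × {e} = {(x42,e), (x43,e)}
  {x42, x43} × {f} = {(x42,f), (x43,f)}
  {x43} × {d, e} = {(x43,d), (x43,e)}
  {x43} × {e, f} = {(x43,e), (x43,f)}
  {x42} × {d, e, f} = {(x42,d), (x42,e), (x42,f)}
  {x43} × {d, e, f} = {(x43,d), (x43,e), (x43,f)}
  {x42, x43} × {d, e} = {(x42,d), (x42,e), (x43,d), (x43,e)}
  {x42, x43} × {e, f} = {(x42,e), (x42,f), (x43,e), (x43,f)}
  {x42, x43} × {d, e, f} = {(x42,d), (x42,e), (x42,f), (x43,d), (x43,e), (x43,f)}
These 16 distinct sets form the basis B.
Close under arbitrary unions to get τ_{X×Y}; counting gives |τ_{X×Y}| = 36.


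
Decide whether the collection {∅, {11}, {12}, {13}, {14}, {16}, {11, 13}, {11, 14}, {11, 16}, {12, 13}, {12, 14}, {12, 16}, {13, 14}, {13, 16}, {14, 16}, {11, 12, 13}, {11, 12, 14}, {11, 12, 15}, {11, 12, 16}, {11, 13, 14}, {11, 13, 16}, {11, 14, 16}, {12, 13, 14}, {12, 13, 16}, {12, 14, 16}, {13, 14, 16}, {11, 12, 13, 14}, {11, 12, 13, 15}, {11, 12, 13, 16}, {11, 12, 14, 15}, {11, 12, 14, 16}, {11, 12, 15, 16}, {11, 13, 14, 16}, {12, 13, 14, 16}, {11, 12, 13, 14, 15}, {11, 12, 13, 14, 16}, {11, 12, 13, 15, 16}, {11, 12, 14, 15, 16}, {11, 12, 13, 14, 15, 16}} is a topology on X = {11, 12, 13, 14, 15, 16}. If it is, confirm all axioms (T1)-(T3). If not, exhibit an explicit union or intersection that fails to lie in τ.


τ is NOT a topology on X.

Axiom (T1): ∅ ∈ τ? Yes; X ∈ τ? Yes.
Axiom (T2/T3): check pairwise unions and intersections of members of τ.
Counterexample for (T2): {11} ∪ {12} = {11, 12} ∉ τ. Therefore τ is NOT a topology.


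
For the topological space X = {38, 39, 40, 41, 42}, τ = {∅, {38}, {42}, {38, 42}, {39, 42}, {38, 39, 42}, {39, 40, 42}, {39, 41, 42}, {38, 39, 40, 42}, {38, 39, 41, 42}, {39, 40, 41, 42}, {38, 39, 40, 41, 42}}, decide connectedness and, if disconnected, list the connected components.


(X, τ) is disconnected; components = [{38}, {39, 40, 41, 42}].

Find clopen sets (U ∈ τ with X ∖ U ∈ τ):
  U = ∅, X ∖ U = {38, 39, 40, 41, 42} — both open, so U is clopen.
  U = {38}, X ∖ U = {39, 40, 41, 42} — both open, so U is clopen.
  U = {39, 40, 41, 42}, X ∖ U = {38} — both open, so U is clopen.
  U = {38, 39, 40, 41, 42}, X ∖ U = ∅ — both open, so U is clopen.
Nontrivial clopen(s) exist: e.g. {39, 40, 41, 42}. So (X, τ) is disconnected.
Compute connected components by grouping points that agree on all clopens:
  component: {38}
  component: {39, 40, 41, 42}


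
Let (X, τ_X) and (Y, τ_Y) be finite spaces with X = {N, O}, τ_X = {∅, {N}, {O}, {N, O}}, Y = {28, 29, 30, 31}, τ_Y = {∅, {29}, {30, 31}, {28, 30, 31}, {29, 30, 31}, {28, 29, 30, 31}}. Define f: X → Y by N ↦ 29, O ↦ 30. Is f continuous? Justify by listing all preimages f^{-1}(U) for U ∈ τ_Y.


f IS continuous.

Compute f^{-1}(U) for each U ∈ τ_Y:
  U = ∅: f^{-1}(U) = ∅ ∈ τ_X ✓.
  U = {29}: f^{-1}(U) = {N} ∈ τ_X ✓.
  U = {30, 31}: f^{-1}(U) = {O} ∈ τ_X ✓.
  U = {28, 30, 31}: f^{-1}(U) = {O} ∈ τ_X ✓.
  U = {29, 30, 31}: f^{-1}(U) = {N, O} ∈ τ_X ✓.
  U = {28, 29, 30, 31}: f^{-1}(U) = {N, O} ∈ τ_X ✓.
Every preimage lies in τ_X, so f IS continuous.


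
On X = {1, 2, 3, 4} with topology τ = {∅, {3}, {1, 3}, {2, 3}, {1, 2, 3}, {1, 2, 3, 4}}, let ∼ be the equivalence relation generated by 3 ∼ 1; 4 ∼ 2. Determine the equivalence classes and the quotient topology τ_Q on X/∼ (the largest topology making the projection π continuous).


X/∼ = {[1=3], [2=4]}; |τ_Q| = 3.

Equivalence classes: [1=3], [2=4].
Quotient map π: X → X/∼ sends 1 ↦ [1=3], 2 ↦ [2=4], 3 ↦ [1=3], 4 ↦ [2=4].
For each subset V ⊆ X/∼, compute π^{-1}(V) ⊆ X and check whether π^{-1}(V) ∈ τ. V is open in τ_Q iff π^{-1}(V) ∈ τ.
  V = {}: π^{-1}(V) = ∅ ∈ τ ✓.
  V = {[1=3]}: π^{-1}(V) = {1, 3} ∈ τ ✓.
  V = {[2=4]}: π^{-1}(V) = {2, 4} ∉ τ ✗.
  V = {[1=3], [2=4]}: π^{-1}(V) = {1, 2, 3, 4} ∈ τ ✓.
Open sets in the quotient: τ_Q = {{}, {[1=3]}, {[1=3], [2=4]}} (3 elements).


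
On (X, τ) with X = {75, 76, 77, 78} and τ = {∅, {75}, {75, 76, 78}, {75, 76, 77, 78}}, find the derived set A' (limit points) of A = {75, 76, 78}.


A' = {76, 77, 78}

For each x ∈ X, list the open sets U ∈ τ with x ∈ U, then check whether U ∩ (A ∖ {x}) ≠ ∅ for every such U.
  x = 75: open {75} ∋ x has {75} ∩ (A ∖ {75}) = ∅, so x is NOT a limit point.
  x = 76: opens ∋ x are {75, 76, 78}, {75, 76, 77, 78}; each meets A ∖ {76}, so x IS a limit point.
  x = 77: opens ∋ x are {75, 76, 77, 78}; each meets A ∖ {77}, so x IS a limit point.
  x = 78: opens ∋ x are {75, 76, 78}, {75, 76, 77, 78}; each meets A ∖ {78}, so x IS a limit point.
Collecting: A' = {76, 77, 78}.


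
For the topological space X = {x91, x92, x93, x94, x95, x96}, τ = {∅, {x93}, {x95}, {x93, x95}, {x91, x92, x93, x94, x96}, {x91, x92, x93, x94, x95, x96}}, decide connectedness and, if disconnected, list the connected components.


(X, τ) is disconnected; components = [{x95}, {x91, x92, x93, x94, x96}].

Find clopen sets (U ∈ τ with X ∖ U ∈ τ):
  U = ∅, X ∖ U = {x91, x92, x93, x94, x95, x96} — both open, so U is clopen.
  U = {x95}, X ∖ U = {x91, x92, x93, x94, x96} — both open, so U is clopen.
  U = {x91, x92, x93, x94, x96}, X ∖ U = {x95} — both open, so U is clopen.
  U = {x91, x92, x93, x94, x95, x96}, X ∖ U = ∅ — both open, so U is clopen.
Nontrivial clopen(s) exist: e.g. {x95}. So (X, τ) is disconnected.
Compute connected components by grouping points that agree on all clopens:
  component: {x95}
  component: {x91, x92, x93, x94, x96}


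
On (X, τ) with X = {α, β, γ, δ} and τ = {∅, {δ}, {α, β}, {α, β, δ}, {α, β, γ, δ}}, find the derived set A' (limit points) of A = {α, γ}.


A' = {β, γ}

For each x ∈ X, list the open sets U ∈ τ with x ∈ U, then check whether U ∩ (A ∖ {x}) ≠ ∅ for every such U.
  x = α: open {α, β} ∋ x has {α, β} ∩ (A ∖ {α}) = ∅, so x is NOT a limit point.
  x = β: opens ∋ x are {α, β}, {α, β, δ}, {α, β, γ, δ}; each meets A ∖ {β}, so x IS a limit point.
  x = γ: opens ∋ x are {α, β, γ, δ}; each meets A ∖ {γ}, so x IS a limit point.
  x = δ: open {δ} ∋ x has {δ} ∩ (A ∖ {δ}) = ∅, so x is NOT a limit point.
Collecting: A' = {β, γ}.


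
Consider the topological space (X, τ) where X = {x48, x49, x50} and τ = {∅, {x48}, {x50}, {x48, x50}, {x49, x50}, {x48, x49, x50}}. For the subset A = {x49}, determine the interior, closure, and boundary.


int(A) = ∅, cl(A) = {x49}, ∂A = {x49}.

Closed sets in (X, τ) are complements of opens:
  closed(X, τ) = {∅, {x48}, {x49}, {x48, x49}, {x49, x50}, {x48, x49, x50}}.
int(A) = ⋃ {U ∈ τ : U ⊆ A}. Opens contained in A: ∅.
Taking the union of these: int(A) = ∅.
cl(A) = ⋂ {C closed : A ⊆ C}. Closed sets containing A: {x49}, {x48, x49}, {x49, x50}, {x48, x49, x50}.
Intersecting these: cl(A) = {x49}.
∂A = cl(A) ∖ int(A) = {x49} ∖ ∅ = {x49}.


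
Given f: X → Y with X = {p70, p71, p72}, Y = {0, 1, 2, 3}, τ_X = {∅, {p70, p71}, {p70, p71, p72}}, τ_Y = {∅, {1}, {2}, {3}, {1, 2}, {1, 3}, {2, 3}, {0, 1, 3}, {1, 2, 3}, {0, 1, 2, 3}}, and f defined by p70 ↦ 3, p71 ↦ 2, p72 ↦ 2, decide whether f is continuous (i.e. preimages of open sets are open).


f is NOT continuous.

Compute f^{-1}(U) for each U ∈ τ_Y:
  U = ∅: f^{-1}(U) = ∅ ∈ τ_X ✓.
  U = {1}: f^{-1}(U) = ∅ ∈ τ_X ✓.
  U = {2}: f^{-1}(U) = {p71, p72} ∉ τ_X ✗.
  U = {3}: f^{-1}(U) = {p70} ∉ τ_X ✗.
  U = {1, 2}: f^{-1}(U) = {p71, p72} ∉ τ_X ✗.
  U = {1, 3}: f^{-1}(U) = {p70} ∉ τ_X ✗.
  U = {2, 3}: f^{-1}(U) = {p70, p71, p72} ∈ τ_X ✓.
  U = {0, 1, 3}: f^{-1}(U) = {p70} ∉ τ_X ✗.
  U = {1, 2, 3}: f^{-1}(U) = {p70, p71, p72} ∈ τ_X ✓.
  U = {0, 1, 2, 3}: f^{-1}(U) = {p70, p71, p72} ∈ τ_X ✓.
Found U = {2} with f^{-1}(U) = {p71, p72} not in τ_X. Therefore f is NOT continuous.


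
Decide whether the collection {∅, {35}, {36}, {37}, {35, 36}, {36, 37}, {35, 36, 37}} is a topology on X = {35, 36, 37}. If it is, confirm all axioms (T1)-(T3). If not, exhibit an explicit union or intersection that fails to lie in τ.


τ is NOT a topology on X.

Axiom (T1): ∅ ∈ τ? Yes; X ∈ τ? Yes.
Axiom (T2/T3): check pairwise unions and intersections of members of τ.
Counterexample for (T2): {35} ∪ {37} = {35, 37} ∉ τ. Therefore τ is NOT a topology.


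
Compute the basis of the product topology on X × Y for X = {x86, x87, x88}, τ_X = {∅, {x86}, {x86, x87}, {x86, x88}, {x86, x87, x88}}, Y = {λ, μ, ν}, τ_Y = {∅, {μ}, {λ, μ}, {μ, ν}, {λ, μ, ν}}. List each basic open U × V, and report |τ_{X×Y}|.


Basis B = {∅ × ∅, {x86} × {μ}, {x86} × {λ, μ}, {x86} × {μ, ν}, {x86, x87} × {μ}, {x86, x88} × {μ}, {x86} × {λ, μ, ν}, {x86, x87, x88} × {μ}, {x86, x87} × {λ, μ}, {x86, x88} × {λ, μ}, {x86, x87} × {μ, ν}, {x86, x88} × {μ, ν}, {x86, x87} × {λ, μ, ν}, {x86, x88} × {λ, μ, ν}, {x86, x87, x88} × {λ, μ}, {x86, x87, x88} × {μ, ν}, {x86, x87, x88} × {λ, μ, ν}}; |τ_{X×Y}| = 48.

Enumerate products U × V with U ∈ τ_X, V ∈ τ_Y (deduplicated):
  ∅ × ∅ = {} (∅)
  {x86} × {μ} = {(x86,μ)}
  {x86} × {λ, μ} = {(x86,λ), (x86,μ)}
  {x86} × {μ, ν} = {(x86,μ), (x86,ν)}
  {x86, x87} × {μ} = {(x86,μ), (x87,μ)}
  {x86, x88} × {μ} = {(x86,μ), (x88,μ)}
  {x86} × {λ, μ, ν} = {(x86,λ), (x86,μ), (x86,ν)}
  {x86, x87, x88} × {μ} = {(x86,μ), (x87,μ), (x88,μ)}
  {x86, x87} × {λ, μ} = {(x86,λ), (x86,μ), (x87,λ), (x87,μ)}
  {x86, x88} × {λ, μ} = {(x86,λ), (x86,μ), (x88,λ), (x88,μ)}
  {x86, x87} × {μ, ν} = {(x86,μ), (x86,ν), (x87,μ), (x87,ν)}
  {x86, x88} × {μ, ν} = {(x86,μ), (x86,ν), (x88,μ), (x88,ν)}
  {x86, x87} × {λ, μ, ν} = {(x86,λ), (x86,μ), (x86,ν), (x87,λ), (x87,μ), (x87,ν)}
  {x86, x88} × {λ, μ, ν} = {(x86,λ), (x86,μ), (x86,ν), (x88,λ), (x88,μ), (x88,ν)}
  {x86, x87, x88} × {λ, μ} = {(x86,λ), (x86,μ), (x87,λ), (x87,μ), (x88,λ), (x88,μ)}
  {x86, x87, x88} × {μ, ν} = {(x86,μ), (x86,ν), (x87,μ), (x87,ν), (x88,μ), (x88,ν)}
  {x86, x87, x88} × {λ, μ, ν} = {(x86,λ), (x86,μ), (x86,ν), (x87,λ), (x87,μ), (x87,ν), (x88,λ), (x88,μ), (x88,ν)}
These 17 distinct sets form the basis B.
Close under arbitrary unions to get τ_{X×Y}; counting gives |τ_{X×Y}| = 48.


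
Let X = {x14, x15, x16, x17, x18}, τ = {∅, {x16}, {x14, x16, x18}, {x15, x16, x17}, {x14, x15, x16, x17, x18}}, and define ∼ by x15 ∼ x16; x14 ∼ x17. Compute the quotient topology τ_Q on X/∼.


X/∼ = {[x14=x17], [x15=x16], [x18]}; |τ_Q| = 2.

Equivalence classes: [x14=x17], [x15=x16], [x18].
Quotient map π: X → X/∼ sends x14 ↦ [x14=x17], x15 ↦ [x15=x16], x16 ↦ [x15=x16], x17 ↦ [x14=x17], x18 ↦ [x18].
For each subset V ⊆ X/∼, compute π^{-1}(V) ⊆ X and check whether π^{-1}(V) ∈ τ. V is open in τ_Q iff π^{-1}(V) ∈ τ.
  V = {}: π^{-1}(V) = ∅ ∈ τ ✓.
  V = {[x14=x17]}: π^{-1}(V) = {x14, x17} ∉ τ ✗.
  V = {[x15=x16]}: π^{-1}(V) = {x15, x16} ∉ τ ✗.
  V = {[x14=x17], [x15=x16]}: π^{-1}(V) = {x14, x15, x16, x17} ∉ τ ✗.
  V = {[x18]}: π^{-1}(V) = {x18} ∉ τ ✗.
  V = {[x14=x17], [x18]}: π^{-1}(V) = {x14, x17, x18} ∉ τ ✗.
  V = {[x15=x16], [x18]}: π^{-1}(V) = {x15, x16, x18} ∉ τ ✗.
  V = {[x14=x17], [x15=x16], [x18]}: π^{-1}(V) = {x14, x15, x16, x17, x18} ∈ τ ✓.
Open sets in the quotient: τ_Q = {{}, {[x14=x17], [x15=x16], [x18]}} (2 elements).


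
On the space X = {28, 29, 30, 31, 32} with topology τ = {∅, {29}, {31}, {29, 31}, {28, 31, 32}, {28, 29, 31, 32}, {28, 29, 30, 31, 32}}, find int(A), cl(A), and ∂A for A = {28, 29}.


int(A) = {29}, cl(A) = {28, 29, 30, 32}, ∂A = {28, 30, 32}.

Closed sets in (X, τ) are complements of opens:
  closed(X, τ) = {∅, {30}, {29, 30}, {28, 30, 32}, {28, 29, 30, 32}, {28, 30, 31, 32}, {28, 29, 30, 31, 32}}.
int(A) = ⋃ {U ∈ τ : U ⊆ A}. Opens contained in A: ∅, {29}.
Taking the union of these: int(A) = {29}.
cl(A) = ⋂ {C closed : A ⊆ C}. Closed sets containing A: {28, 29, 30, 32}, {28, 29, 30, 31, 32}.
Intersecting these: cl(A) = {28, 29, 30, 32}.
∂A = cl(A) ∖ int(A) = {28, 29, 30, 32} ∖ {29} = {28, 30, 32}.


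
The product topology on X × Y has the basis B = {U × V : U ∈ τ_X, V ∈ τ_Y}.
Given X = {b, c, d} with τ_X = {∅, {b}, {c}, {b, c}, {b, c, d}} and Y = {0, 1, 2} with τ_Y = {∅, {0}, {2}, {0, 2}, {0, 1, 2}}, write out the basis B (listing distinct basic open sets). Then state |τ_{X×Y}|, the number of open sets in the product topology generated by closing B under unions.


Basis B = {∅ × ∅, {b} × {0}, {b} × {2}, {c} × {0}, {c} × {2}, {b} × {0, 2}, {b, c} × {0}, {b, c} × {2}, {c} × {0, 2}, {b} × {0, 1, 2}, {b, c, d} × {0}, {b, c, d} × {2}, {c} × {0, 1, 2}, {b, c} × {0, 2}, {b, c} × {0, 1, 2}, {b, c, d} × {0, 2}, {b, c, d} × {0, 1, 2}}; |τ_{X×Y}| = 48.

Enumerate products U × V with U ∈ τ_X, V ∈ τ_Y (deduplicated):
  ∅ × ∅ = {} (∅)
  {b} × {0} = {(b,0)}
  {b} × {2} = {(b,2)}
  {c} × {0} = {(c,0)}
  {c} × {2} = {(c,2)}
  {b} × {0, 2} = {(b,0), (b,2)}
  {b, c} × {0} = {(b,0), (c,0)}
  {b, c} × {2} = {(b,2), (c,2)}
  {c} × {0, 2} = {(c,0), (c,2)}
  {b} × {0, 1, 2} = {(b,0), (b,1), (b,2)}
  {b, c, d} × {0} = {(b,0), (c,0), (d,0)}
  {b, c, d} × {2} = {(b,2), (c,2), (d,2)}
  {c} × {0, 1, 2} = {(c,0), (c,1), (c,2)}
  {b, c} × {0, 2} = {(b,0), (b,2), (c,0), (c,2)}
  {b, c} × {0, 1, 2} = {(b,0), (b,1), (b,2), (c,0), (c,1), (c,2)}
  {b, c, d} × {0, 2} = {(b,0), (b,2), (c,0), (c,2), (d,0), (d,2)}
  {b, c, d} × {0, 1, 2} = {(b,0), (b,1), (b,2), (c,0), (c,1), (c,2), (d,0), (d,1), (d,2)}
These 17 distinct sets form the basis B.
Close under arbitrary unions to get τ_{X×Y}; counting gives |τ_{X×Y}| = 48.


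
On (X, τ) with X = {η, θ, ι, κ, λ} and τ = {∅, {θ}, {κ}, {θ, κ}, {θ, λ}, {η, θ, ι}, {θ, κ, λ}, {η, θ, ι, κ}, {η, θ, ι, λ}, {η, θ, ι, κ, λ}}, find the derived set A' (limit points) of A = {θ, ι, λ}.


A' = {η, ι, λ}

For each x ∈ X, list the open sets U ∈ τ with x ∈ U, then check whether U ∩ (A ∖ {x}) ≠ ∅ for every such U.
  x = η: opens ∋ x are {η, θ, ι}, {η, θ, ι, κ}, {η, θ, ι, λ}, {η, θ, ι, κ, λ}; each meets A ∖ {η}, so x IS a limit point.
  x = θ: open {θ} ∋ x has {θ} ∩ (A ∖ {θ}) = ∅, so x is NOT a limit point.
  x = ι: opens ∋ x are {η, θ, ι}, {η, θ, ι, κ}, {η, θ, ι, λ}, {η, θ, ι, κ, λ}; each meets A ∖ {ι}, so x IS a limit point.
  x = κ: open {κ} ∋ x has {κ} ∩ (A ∖ {κ}) = ∅, so x is NOT a limit point.
  x = λ: opens ∋ x are {θ, λ}, {θ, κ, λ}, {η, θ, ι, λ}, {η, θ, ι, κ, λ}; each meets A ∖ {λ}, so x IS a limit point.
Collecting: A' = {η, ι, λ}.


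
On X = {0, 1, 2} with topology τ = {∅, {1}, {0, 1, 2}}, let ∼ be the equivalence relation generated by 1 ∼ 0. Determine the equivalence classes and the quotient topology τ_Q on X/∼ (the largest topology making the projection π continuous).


X/∼ = {[0=1], [2]}; |τ_Q| = 2.

Equivalence classes: [0=1], [2].
Quotient map π: X → X/∼ sends 0 ↦ [0=1], 1 ↦ [0=1], 2 ↦ [2].
For each subset V ⊆ X/∼, compute π^{-1}(V) ⊆ X and check whether π^{-1}(V) ∈ τ. V is open in τ_Q iff π^{-1}(V) ∈ τ.
  V = {}: π^{-1}(V) = ∅ ∈ τ ✓.
  V = {[0=1]}: π^{-1}(V) = {0, 1} ∉ τ ✗.
  V = {[2]}: π^{-1}(V) = {2} ∉ τ ✗.
  V = {[0=1], [2]}: π^{-1}(V) = {0, 1, 2} ∈ τ ✓.
Open sets in the quotient: τ_Q = {{}, {[0=1], [2]}} (2 elements).


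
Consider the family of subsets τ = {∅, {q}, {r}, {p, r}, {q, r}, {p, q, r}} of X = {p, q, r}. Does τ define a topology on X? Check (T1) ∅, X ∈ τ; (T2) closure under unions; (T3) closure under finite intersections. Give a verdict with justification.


τ IS a topology on X.

Axiom (T1): ∅ ∈ τ? Yes; X ∈ τ? Yes.
Axiom (T2/T3): check pairwise unions and intersections of members of τ.
All pairwise intersections and unions checked — each lies in τ. Therefore τ satisfies (T1), (T2), (T3): it IS a topology on X.


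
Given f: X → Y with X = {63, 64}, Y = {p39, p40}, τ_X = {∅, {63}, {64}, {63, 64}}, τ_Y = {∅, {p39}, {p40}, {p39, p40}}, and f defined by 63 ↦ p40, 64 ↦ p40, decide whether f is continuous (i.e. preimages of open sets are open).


f IS continuous.

Compute f^{-1}(U) for each U ∈ τ_Y:
  U = ∅: f^{-1}(U) = ∅ ∈ τ_X ✓.
  U = {p39}: f^{-1}(U) = ∅ ∈ τ_X ✓.
  U = {p40}: f^{-1}(U) = {63, 64} ∈ τ_X ✓.
  U = {p39, p40}: f^{-1}(U) = {63, 64} ∈ τ_X ✓.
Every preimage lies in τ_X, so f IS continuous.
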